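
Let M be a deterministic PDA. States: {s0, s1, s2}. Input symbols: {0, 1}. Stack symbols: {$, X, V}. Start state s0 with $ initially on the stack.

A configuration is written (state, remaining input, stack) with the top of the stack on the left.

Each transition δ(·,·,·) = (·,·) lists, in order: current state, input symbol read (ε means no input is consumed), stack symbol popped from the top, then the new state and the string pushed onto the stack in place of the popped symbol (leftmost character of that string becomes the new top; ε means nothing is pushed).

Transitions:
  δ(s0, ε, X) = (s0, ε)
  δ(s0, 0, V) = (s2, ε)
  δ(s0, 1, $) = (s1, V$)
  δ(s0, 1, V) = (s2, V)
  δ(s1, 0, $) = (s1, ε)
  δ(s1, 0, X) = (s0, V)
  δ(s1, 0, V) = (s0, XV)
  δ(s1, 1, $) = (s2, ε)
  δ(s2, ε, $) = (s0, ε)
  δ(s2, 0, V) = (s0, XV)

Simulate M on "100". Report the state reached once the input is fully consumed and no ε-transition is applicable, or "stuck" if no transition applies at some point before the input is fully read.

(s0, 100, $) ⊢ (s1, 00, V$) ⊢ (s0, 0, XV$) ⊢ (s0, 0, V$) ⊢ (s2, ε, $) ⊢ (s0, ε, ε)
All input consumed; M is in state s0.

s0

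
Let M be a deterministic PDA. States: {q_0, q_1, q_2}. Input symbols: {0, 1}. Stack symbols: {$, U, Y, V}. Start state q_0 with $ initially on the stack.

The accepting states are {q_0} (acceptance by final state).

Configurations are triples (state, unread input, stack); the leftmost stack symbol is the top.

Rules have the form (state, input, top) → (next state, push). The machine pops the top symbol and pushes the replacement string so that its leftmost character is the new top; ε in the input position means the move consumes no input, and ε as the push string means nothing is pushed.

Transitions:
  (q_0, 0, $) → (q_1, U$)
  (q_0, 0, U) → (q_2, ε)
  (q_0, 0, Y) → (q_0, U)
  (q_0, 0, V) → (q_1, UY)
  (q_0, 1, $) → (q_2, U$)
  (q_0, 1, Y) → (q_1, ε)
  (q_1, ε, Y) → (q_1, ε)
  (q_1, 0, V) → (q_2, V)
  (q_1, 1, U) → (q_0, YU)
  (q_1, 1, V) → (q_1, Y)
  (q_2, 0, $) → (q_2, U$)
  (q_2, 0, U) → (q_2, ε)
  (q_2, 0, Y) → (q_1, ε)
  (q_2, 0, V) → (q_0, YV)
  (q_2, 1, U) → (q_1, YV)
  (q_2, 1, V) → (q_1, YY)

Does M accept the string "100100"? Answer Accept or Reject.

Accept

(q_0, 100100, $)
  read 1, top $: go to q_2, push U$ → (q_2, 00100, U$)
  read 0, top U: go to q_2, push ε → (q_2, 0100, $)
  read 0, top $: go to q_2, push U$ → (q_2, 100, U$)
  read 1, top U: go to q_1, push YV → (q_1, 00, YV$)
  ε-move, top Y: go to q_1, push ε → (q_1, 00, V$)
  read 0, top V: go to q_2, push V → (q_2, 0, V$)
  read 0, top V: go to q_0, push YV → (q_0, ε, YV$)
All input consumed; state q_0 ∈ F.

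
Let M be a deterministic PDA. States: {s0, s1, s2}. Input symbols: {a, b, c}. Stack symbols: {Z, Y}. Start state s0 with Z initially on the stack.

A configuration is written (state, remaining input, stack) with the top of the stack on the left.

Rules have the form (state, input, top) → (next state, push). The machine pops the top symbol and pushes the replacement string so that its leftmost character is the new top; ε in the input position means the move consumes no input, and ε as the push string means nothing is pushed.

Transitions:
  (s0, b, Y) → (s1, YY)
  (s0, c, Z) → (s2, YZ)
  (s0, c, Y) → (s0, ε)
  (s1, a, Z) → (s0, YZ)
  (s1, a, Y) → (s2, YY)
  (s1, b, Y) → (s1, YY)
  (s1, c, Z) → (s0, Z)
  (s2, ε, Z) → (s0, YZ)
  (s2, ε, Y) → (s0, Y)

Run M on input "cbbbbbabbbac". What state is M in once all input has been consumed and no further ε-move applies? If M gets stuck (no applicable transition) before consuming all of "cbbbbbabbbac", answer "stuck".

s0

(s0, cbbbbbabbbac, Z)
  read c, top Z: go to s2, push YZ → (s2, bbbbbabbbac, YZ)
  ε-move, top Y: go to s0, push Y → (s0, bbbbbabbbac, YZ)
  read b, top Y: go to s1, push YY → (s1, bbbbabbbac, YYZ)
  read b, top Y: go to s1, push YY → (s1, bbbabbbac, YYYZ)
  read b, top Y: go to s1, push YY → (s1, bbabbbac, YYYYZ)
  read b, top Y: go to s1, push YY → (s1, babbbac, YYYYYZ)
  read b, top Y: go to s1, push YY → (s1, abbbac, YYYYYYZ)
  read a, top Y: go to s2, push YY → (s2, bbbac, YYYYYYYZ)
  ε-move, top Y: go to s0, push Y → (s0, bbbac, YYYYYYYZ)
  read b, top Y: go to s1, push YY → (s1, bbac, YYYYYYYYZ)
  read b, top Y: go to s1, push YY → (s1, bac, YYYYYYYYYZ)
  read b, top Y: go to s1, push YY → (s1, ac, YYYYYYYYYYZ)
  read a, top Y: go to s2, push YY → (s2, c, YYYYYYYYYYYZ)
  ε-move, top Y: go to s0, push Y → (s0, c, YYYYYYYYYYYZ)
  read c, top Y: go to s0, push ε → (s0, ε, YYYYYYYYYYZ)
All input consumed; M is in state s0.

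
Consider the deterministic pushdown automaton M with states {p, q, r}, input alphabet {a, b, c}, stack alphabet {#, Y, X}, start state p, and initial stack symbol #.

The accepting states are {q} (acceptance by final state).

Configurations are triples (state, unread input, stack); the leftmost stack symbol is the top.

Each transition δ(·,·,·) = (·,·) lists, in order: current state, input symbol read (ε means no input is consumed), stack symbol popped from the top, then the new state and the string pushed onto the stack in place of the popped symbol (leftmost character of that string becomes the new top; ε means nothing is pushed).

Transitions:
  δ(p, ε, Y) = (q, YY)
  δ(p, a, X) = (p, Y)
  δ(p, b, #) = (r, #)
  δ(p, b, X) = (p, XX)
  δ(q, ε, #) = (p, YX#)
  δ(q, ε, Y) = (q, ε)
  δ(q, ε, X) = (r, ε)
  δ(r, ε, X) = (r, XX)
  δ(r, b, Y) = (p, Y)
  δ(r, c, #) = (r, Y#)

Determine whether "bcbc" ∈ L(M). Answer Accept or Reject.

(p, bcbc, #)
  read b, top #: go to r, push # → (r, cbc, #)
  read c, top #: go to r, push Y# → (r, bc, Y#)
  read b, top Y: go to p, push Y → (p, c, Y#)
  ε-move, top Y: go to q, push YY → (q, c, YY#)
  ε-move, top Y: go to q, push ε → (q, c, Y#)
  ε-move, top Y: go to q, push ε → (q, c, #)
  ε-move, top #: go to p, push YX# → (p, c, YX#)
  ε-move, top Y: go to q, push YY → (q, c, YYX#)
  ε-move, top Y: go to q, push ε → (q, c, YX#)
  ε-move, top Y: go to q, push ε → (q, c, X#)
  ε-move, top X: go to r, push ε → (r, c, #)
  read c, top #: go to r, push Y# → (r, ε, Y#)
All input consumed; state r ∉ F and no further ε-move applies.

Reject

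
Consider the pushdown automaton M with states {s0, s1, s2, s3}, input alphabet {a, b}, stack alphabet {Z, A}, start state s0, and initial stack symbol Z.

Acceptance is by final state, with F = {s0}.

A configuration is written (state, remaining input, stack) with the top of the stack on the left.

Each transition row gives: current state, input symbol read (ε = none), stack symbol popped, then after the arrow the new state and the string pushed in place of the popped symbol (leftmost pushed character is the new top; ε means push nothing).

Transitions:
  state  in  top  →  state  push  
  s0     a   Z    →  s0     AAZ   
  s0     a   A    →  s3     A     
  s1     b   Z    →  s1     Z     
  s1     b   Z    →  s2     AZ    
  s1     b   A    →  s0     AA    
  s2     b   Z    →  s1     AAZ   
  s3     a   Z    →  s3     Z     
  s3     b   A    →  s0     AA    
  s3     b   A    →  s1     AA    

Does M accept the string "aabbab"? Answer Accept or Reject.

One accepting computation: (s0, aabbab, Z) ⊢ (s0, abbab, AAZ) ⊢ (s3, bbab, AAZ) ⊢ (s1, bab, AAAZ) ⊢ (s0, ab, AAAAZ) ⊢ (s3, b, AAAAZ) ⊢ (s0, ε, AAAAAZ)
All input consumed and state s0 ∈ F.

Accept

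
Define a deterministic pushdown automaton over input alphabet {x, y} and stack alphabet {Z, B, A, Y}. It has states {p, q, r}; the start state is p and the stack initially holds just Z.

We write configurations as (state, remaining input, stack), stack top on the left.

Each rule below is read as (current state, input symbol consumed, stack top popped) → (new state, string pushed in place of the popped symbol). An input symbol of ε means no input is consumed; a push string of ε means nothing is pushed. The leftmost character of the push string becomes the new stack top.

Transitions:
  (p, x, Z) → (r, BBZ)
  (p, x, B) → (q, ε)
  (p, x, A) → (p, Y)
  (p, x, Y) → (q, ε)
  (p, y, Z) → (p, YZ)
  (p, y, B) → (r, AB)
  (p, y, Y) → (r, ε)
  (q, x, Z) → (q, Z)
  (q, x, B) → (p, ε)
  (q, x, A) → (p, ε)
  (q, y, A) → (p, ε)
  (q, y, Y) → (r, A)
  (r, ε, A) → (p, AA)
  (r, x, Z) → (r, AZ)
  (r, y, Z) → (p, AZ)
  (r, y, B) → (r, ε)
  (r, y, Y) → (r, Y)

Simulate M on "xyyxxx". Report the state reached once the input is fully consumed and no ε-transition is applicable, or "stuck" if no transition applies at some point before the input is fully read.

q

(p, xyyxxx, Z)
  read x, top Z: go to r, push BBZ → (r, yyxxx, BBZ)
  read y, top B: go to r, push ε → (r, yxxx, BZ)
  read y, top B: go to r, push ε → (r, xxx, Z)
  read x, top Z: go to r, push AZ → (r, xx, AZ)
  ε-move, top A: go to p, push AA → (p, xx, AAZ)
  read x, top A: go to p, push Y → (p, x, YAZ)
  read x, top Y: go to q, push ε → (q, ε, AZ)
All input consumed; M is in state q.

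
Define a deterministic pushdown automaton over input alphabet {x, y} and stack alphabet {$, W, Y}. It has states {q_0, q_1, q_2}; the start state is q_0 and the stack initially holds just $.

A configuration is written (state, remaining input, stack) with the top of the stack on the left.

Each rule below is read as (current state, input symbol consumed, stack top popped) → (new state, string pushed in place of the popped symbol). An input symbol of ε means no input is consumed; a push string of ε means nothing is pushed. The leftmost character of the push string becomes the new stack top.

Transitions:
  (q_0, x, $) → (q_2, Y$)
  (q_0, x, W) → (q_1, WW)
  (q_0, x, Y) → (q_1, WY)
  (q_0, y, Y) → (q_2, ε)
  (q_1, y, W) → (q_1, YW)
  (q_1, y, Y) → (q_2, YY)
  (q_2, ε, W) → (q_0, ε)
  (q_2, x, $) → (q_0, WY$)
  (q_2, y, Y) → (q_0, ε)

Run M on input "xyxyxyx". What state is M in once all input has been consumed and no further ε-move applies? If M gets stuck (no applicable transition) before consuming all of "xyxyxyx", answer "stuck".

q_2

(q_0, xyxyxyx, $)
  read x, top $: go to q_2, push Y$ → (q_2, yxyxyx, Y$)
  read y, top Y: go to q_0, push ε → (q_0, xyxyx, $)
  read x, top $: go to q_2, push Y$ → (q_2, yxyx, Y$)
  read y, top Y: go to q_0, push ε → (q_0, xyx, $)
  read x, top $: go to q_2, push Y$ → (q_2, yx, Y$)
  read y, top Y: go to q_0, push ε → (q_0, x, $)
  read x, top $: go to q_2, push Y$ → (q_2, ε, Y$)
All input consumed; M is in state q_2.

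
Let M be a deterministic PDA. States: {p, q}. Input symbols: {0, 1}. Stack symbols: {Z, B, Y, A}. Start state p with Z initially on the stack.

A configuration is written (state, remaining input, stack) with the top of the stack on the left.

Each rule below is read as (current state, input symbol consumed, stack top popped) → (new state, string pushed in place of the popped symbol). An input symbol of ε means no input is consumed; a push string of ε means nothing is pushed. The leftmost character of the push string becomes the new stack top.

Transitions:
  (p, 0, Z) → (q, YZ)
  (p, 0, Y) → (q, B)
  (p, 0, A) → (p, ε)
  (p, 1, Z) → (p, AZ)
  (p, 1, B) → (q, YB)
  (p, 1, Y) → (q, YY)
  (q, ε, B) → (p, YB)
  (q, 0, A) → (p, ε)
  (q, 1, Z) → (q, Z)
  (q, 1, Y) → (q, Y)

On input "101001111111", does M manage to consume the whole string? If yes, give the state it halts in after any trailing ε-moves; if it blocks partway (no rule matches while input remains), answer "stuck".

q

(p, 101001111111, Z) ⊢ (p, 01001111111, AZ) ⊢ (p, 1001111111, Z) ⊢ (p, 001111111, AZ) ⊢ (p, 01111111, Z) ⊢ (q, 1111111, YZ) ⊢ (q, 111111, YZ) ⊢ (q, 11111, YZ) ⊢ (q, 1111, YZ) ⊢ (q, 111, YZ) ⊢ (q, 11, YZ) ⊢ (q, 1, YZ) ⊢ (q, ε, YZ)
All input consumed; M is in state q.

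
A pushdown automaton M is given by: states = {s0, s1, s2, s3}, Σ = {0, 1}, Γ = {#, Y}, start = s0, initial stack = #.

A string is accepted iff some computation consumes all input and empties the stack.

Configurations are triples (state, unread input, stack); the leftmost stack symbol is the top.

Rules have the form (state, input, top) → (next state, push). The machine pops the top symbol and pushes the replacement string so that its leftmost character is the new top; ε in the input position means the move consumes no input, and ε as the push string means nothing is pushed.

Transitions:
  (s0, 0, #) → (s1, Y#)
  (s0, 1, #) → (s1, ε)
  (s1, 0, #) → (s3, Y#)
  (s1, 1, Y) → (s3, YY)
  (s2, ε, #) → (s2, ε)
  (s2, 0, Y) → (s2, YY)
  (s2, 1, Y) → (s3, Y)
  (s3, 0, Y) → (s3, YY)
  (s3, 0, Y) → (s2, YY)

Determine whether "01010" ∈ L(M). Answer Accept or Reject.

No computation consumes all input and empties the stack.

Reject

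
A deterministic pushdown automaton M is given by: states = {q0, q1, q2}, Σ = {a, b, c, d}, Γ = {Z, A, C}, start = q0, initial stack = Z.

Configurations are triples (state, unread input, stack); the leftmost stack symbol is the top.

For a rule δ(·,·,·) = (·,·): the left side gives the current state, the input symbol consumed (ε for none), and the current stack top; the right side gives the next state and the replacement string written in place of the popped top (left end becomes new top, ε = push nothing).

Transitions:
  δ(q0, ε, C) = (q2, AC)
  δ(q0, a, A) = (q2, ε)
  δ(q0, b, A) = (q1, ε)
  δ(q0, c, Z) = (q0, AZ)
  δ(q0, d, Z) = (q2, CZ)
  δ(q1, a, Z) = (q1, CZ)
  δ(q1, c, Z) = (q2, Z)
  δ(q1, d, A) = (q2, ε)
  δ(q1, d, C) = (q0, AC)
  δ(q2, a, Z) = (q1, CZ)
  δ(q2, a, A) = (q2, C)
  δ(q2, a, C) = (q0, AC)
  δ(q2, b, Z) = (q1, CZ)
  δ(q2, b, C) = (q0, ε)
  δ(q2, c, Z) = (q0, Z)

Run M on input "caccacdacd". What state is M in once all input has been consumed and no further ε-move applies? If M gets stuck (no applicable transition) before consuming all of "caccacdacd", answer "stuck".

stuck

(q0, caccacdacd, Z)
  read c, top Z: go to q0, push AZ → (q0, accacdacd, AZ)
  read a, top A: go to q2, push ε → (q2, ccacdacd, Z)
  read c, top Z: go to q0, push Z → (q0, cacdacd, Z)
  read c, top Z: go to q0, push AZ → (q0, acdacd, AZ)
  read a, top A: go to q2, push ε → (q2, cdacd, Z)
  read c, top Z: go to q0, push Z → (q0, dacd, Z)
  read d, top Z: go to q2, push CZ → (q2, acd, CZ)
  read a, top C: go to q0, push AC → (q0, cd, ACZ)
No transition for (q0, c, top A); M blocks with input cd remaining.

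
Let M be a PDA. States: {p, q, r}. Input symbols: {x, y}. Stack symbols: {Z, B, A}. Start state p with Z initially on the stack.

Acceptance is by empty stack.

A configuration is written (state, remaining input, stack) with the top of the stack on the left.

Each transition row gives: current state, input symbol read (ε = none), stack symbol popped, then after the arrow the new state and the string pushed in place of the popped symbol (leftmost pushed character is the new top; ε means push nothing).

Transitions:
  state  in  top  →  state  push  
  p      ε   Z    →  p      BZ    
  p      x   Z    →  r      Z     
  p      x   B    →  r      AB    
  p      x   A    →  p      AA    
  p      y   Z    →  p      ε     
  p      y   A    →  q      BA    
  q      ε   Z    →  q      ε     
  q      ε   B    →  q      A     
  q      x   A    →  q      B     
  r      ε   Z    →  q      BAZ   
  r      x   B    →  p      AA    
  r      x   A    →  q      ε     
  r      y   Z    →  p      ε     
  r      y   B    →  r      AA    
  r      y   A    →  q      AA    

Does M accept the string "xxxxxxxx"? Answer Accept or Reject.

No computation consumes all input and empties the stack.

Reject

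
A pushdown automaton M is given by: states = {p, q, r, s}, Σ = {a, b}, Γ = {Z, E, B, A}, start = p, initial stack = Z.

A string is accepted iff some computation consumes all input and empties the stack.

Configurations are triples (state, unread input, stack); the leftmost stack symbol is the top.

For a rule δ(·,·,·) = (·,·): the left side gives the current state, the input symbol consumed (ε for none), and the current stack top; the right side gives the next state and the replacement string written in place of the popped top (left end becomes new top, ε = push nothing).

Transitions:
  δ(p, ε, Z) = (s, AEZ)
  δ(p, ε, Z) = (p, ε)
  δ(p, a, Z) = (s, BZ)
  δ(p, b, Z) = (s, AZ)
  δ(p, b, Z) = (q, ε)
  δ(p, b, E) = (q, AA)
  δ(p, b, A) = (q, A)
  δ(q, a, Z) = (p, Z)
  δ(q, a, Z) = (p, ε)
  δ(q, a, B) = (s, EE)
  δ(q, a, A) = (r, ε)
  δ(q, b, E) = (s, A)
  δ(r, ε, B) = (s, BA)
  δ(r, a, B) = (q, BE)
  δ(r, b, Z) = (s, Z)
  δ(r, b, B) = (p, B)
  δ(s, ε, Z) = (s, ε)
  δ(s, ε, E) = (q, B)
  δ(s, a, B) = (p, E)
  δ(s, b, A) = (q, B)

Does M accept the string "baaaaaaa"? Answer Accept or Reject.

No computation consumes all input and empties the stack.

Reject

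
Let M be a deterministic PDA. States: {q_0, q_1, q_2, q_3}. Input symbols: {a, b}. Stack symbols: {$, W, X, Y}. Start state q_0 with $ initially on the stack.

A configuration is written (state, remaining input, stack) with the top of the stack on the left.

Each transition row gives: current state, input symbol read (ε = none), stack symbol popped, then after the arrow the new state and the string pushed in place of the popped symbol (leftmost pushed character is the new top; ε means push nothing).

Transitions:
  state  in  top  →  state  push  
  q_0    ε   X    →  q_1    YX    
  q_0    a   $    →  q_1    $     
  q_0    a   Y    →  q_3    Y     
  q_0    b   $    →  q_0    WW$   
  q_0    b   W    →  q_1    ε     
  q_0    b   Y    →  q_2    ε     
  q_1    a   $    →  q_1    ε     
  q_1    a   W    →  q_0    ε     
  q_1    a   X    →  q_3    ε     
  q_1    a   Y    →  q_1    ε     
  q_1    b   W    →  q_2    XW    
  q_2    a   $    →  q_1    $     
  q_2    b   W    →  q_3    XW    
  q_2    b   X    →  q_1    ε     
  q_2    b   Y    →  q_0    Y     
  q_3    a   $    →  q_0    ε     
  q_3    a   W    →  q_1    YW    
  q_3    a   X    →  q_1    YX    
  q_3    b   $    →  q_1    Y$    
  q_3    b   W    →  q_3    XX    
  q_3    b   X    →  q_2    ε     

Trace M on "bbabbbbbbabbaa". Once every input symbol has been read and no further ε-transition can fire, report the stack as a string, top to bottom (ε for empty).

(q_0, bbabbbbbbabbaa, $)
  read b, top $: go to q_0, push WW$ → (q_0, babbbbbbabbaa, WW$)
  read b, top W: go to q_1, push ε → (q_1, abbbbbbabbaa, W$)
  read a, top W: go to q_0, push ε → (q_0, bbbbbbabbaa, $)
  read b, top $: go to q_0, push WW$ → (q_0, bbbbbabbaa, WW$)
  read b, top W: go to q_1, push ε → (q_1, bbbbabbaa, W$)
  read b, top W: go to q_2, push XW → (q_2, bbbabbaa, XW$)
  read b, top X: go to q_1, push ε → (q_1, bbabbaa, W$)
  read b, top W: go to q_2, push XW → (q_2, babbaa, XW$)
  read b, top X: go to q_1, push ε → (q_1, abbaa, W$)
  read a, top W: go to q_0, push ε → (q_0, bbaa, $)
  read b, top $: go to q_0, push WW$ → (q_0, baa, WW$)
  read b, top W: go to q_1, push ε → (q_1, aa, W$)
  read a, top W: go to q_0, push ε → (q_0, a, $)
  read a, top $: go to q_1, push $ → (q_1, ε, $)
All input consumed in state q_1 with stack $.

$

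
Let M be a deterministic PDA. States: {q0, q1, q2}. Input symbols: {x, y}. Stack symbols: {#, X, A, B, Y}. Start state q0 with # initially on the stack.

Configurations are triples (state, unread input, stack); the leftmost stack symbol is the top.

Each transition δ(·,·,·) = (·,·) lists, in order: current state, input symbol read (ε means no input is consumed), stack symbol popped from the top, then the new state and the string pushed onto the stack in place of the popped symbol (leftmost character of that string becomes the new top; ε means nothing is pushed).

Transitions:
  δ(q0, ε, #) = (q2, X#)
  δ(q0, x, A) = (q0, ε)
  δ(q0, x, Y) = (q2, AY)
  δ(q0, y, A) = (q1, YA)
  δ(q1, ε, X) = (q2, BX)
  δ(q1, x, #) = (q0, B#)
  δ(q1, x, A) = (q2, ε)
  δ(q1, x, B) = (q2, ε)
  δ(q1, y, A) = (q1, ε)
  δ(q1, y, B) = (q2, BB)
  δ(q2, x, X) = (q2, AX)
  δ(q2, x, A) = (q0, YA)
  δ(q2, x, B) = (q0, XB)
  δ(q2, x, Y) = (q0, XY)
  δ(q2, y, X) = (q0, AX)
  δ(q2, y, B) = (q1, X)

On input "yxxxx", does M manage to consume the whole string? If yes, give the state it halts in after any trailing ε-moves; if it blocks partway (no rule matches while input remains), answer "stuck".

stuck

(q0, yxxxx, #) ⊢ (q2, yxxxx, X#) ⊢ (q0, xxxx, AX#) ⊢ (q0, xxx, X#)
No transition for (q0, x, top X); M blocks with input xxx remaining.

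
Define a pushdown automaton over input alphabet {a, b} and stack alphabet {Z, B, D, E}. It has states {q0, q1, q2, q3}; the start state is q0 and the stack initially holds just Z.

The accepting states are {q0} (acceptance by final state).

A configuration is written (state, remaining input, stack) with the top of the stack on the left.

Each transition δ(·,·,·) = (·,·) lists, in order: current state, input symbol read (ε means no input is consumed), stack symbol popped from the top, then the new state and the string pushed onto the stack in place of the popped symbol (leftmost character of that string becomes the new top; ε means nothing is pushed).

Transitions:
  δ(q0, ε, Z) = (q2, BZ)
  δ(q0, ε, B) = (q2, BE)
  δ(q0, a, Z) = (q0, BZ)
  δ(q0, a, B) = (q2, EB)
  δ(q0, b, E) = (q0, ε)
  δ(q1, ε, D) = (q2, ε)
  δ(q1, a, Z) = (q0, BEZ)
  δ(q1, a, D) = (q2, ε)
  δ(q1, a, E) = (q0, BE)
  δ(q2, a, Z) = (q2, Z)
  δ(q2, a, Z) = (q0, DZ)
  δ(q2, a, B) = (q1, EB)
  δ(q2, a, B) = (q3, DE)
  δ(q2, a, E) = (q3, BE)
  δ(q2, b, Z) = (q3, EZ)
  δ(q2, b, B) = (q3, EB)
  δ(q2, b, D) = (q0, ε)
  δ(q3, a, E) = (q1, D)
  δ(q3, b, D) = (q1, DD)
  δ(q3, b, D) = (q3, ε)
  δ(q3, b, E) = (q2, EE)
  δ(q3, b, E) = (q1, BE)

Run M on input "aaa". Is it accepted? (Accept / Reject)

Accept

One accepting computation: (q0, aaa, Z) ⊢ (q0, aa, BZ) ⊢ (q2, aa, BEZ) ⊢ (q1, a, EBEZ) ⊢ (q0, ε, BEBEZ)
All input consumed and state q0 ∈ F.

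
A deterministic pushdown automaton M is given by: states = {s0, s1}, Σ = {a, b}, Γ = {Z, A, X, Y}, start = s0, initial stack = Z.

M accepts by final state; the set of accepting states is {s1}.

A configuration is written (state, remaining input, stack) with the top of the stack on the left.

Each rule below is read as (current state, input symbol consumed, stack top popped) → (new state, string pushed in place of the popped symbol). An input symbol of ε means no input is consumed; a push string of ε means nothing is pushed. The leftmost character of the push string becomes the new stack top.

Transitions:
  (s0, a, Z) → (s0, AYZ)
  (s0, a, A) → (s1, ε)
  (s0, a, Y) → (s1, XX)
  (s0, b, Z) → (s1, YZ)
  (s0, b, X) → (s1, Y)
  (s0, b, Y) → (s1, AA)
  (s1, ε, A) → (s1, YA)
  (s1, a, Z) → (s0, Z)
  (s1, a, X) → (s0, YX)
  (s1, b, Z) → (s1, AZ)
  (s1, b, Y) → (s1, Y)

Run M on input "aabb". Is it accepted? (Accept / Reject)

(s0, aabb, Z)
  read a, top Z: go to s0, push AYZ → (s0, abb, AYZ)
  read a, top A: go to s1, push ε → (s1, bb, YZ)
  read b, top Y: go to s1, push Y → (s1, b, YZ)
  read b, top Y: go to s1, push Y → (s1, ε, YZ)
All input consumed; state s1 ∈ F.

Accept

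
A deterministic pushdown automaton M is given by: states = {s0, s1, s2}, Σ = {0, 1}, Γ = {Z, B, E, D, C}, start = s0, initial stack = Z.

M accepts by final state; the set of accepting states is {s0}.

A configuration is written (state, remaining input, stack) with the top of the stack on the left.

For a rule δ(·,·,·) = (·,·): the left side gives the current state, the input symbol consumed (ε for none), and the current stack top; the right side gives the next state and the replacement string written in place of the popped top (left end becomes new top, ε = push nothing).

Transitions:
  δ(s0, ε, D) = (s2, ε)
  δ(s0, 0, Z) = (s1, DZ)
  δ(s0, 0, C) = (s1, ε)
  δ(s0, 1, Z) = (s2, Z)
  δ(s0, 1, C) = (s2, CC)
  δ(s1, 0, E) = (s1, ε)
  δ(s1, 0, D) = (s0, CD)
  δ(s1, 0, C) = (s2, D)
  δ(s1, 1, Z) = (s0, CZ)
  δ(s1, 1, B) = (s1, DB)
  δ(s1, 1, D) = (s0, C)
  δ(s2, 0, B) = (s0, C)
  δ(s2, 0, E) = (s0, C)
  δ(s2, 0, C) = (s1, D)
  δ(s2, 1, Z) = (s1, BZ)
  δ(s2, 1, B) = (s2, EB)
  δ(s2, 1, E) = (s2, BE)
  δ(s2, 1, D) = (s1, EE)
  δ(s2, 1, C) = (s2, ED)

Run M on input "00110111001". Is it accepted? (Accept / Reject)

Reject

(s0, 00110111001, Z) ⊢ (s1, 0110111001, DZ) ⊢ (s0, 110111001, CDZ) ⊢ (s2, 10111001, CCDZ) ⊢ (s2, 0111001, EDCDZ) ⊢ (s0, 111001, CDCDZ) ⊢ (s2, 11001, CCDCDZ) ⊢ (s2, 1001, EDCDCDZ) ⊢ (s2, 001, BEDCDCDZ) ⊢ (s0, 01, CEDCDCDZ) ⊢ (s1, 1, EDCDCDZ)
No transition applies at (s1, 1, EDCDCDZ); input not fully consumed.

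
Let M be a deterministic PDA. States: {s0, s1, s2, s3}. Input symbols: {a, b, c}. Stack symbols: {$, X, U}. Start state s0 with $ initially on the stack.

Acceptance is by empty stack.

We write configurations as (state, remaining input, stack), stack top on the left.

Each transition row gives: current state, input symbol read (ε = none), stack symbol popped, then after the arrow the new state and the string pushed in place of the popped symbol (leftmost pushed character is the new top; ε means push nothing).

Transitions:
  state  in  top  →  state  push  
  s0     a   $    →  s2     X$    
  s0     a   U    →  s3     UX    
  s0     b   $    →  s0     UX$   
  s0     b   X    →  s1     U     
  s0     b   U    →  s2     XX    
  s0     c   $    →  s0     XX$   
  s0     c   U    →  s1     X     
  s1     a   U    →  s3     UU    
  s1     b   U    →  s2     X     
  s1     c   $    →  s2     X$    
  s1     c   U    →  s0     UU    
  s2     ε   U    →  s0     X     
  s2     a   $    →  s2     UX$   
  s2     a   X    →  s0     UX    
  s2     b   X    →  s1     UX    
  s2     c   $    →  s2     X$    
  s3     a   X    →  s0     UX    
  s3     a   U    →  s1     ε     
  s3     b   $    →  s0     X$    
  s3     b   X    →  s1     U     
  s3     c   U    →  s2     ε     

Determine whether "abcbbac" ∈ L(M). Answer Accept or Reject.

(s0, abcbbac, $)
  read a, top $: go to s2, push X$ → (s2, bcbbac, X$)
  read b, top X: go to s1, push UX → (s1, cbbac, UX$)
  read c, top U: go to s0, push UU → (s0, bbac, UUX$)
  read b, top U: go to s2, push XX → (s2, bac, XXUX$)
  read b, top X: go to s1, push UX → (s1, ac, UXXUX$)
  read a, top U: go to s3, push UU → (s3, c, UUXXUX$)
  read c, top U: go to s2, push ε → (s2, ε, UXXUX$)
  ε-move, top U: go to s0, push X → (s0, ε, XXXUX$)
All input consumed; stack is XXXUX$, not empty, and no further ε-move applies.

Reject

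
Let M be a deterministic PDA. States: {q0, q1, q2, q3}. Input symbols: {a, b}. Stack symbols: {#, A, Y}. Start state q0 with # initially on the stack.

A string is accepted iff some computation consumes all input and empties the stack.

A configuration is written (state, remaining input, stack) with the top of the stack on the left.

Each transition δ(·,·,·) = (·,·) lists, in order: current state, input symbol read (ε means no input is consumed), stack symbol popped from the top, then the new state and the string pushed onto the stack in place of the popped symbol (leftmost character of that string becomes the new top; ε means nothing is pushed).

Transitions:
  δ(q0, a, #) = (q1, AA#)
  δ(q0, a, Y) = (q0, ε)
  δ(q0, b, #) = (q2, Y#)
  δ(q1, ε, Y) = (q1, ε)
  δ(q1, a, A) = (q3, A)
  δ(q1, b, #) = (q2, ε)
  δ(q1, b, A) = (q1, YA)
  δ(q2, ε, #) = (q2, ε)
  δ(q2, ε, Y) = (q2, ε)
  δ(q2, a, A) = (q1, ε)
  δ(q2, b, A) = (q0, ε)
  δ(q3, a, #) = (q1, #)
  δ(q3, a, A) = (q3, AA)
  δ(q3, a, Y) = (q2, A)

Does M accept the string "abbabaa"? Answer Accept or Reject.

(q0, abbabaa, #)
  read a, top #: go to q1, push AA# → (q1, bbabaa, AA#)
  read b, top A: go to q1, push YA → (q1, babaa, YAA#)
  ε-move, top Y: go to q1, push ε → (q1, babaa, AA#)
  read b, top A: go to q1, push YA → (q1, abaa, YAA#)
  ε-move, top Y: go to q1, push ε → (q1, abaa, AA#)
  read a, top A: go to q3, push A → (q3, baa, AA#)
No transition applies at (q3, baa, AA#); input not fully consumed.

Reject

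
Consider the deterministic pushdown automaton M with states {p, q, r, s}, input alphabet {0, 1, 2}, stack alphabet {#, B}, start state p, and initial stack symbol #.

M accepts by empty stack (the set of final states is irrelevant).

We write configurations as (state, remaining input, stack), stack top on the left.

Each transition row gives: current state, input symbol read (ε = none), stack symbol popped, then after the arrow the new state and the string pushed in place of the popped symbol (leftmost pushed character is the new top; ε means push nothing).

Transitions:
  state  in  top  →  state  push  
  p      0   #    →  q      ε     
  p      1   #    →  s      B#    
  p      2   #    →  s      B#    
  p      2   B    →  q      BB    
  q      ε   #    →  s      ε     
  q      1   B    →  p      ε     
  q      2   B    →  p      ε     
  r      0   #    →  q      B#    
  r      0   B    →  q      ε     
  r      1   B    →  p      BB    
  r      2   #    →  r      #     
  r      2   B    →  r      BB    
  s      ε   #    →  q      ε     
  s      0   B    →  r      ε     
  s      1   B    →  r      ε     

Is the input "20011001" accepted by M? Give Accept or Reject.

Reject

(p, 20011001, #)
  read 2, top #: go to s, push B# → (s, 0011001, B#)
  read 0, top B: go to r, push ε → (r, 011001, #)
  read 0, top #: go to q, push B# → (q, 11001, B#)
  read 1, top B: go to p, push ε → (p, 1001, #)
  read 1, top #: go to s, push B# → (s, 001, B#)
  read 0, top B: go to r, push ε → (r, 01, #)
  read 0, top #: go to q, push B# → (q, 1, B#)
  read 1, top B: go to p, push ε → (p, ε, #)
All input consumed; stack is #, not empty, and no further ε-move applies.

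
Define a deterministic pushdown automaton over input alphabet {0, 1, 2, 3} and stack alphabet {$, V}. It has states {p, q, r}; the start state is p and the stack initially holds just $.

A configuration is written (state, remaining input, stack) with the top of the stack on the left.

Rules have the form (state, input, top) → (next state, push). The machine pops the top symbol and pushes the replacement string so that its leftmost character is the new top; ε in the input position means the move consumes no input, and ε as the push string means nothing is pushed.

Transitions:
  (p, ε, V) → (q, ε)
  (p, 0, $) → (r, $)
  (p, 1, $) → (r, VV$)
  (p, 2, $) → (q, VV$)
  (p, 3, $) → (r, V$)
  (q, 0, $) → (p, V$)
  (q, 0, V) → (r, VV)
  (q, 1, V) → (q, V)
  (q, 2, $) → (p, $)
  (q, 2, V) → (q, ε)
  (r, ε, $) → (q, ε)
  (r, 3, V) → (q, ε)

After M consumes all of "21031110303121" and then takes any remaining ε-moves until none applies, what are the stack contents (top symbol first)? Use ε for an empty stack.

(p, 21031110303121, $)
  read 2, top $: go to q, push VV$ → (q, 1031110303121, VV$)
  read 1, top V: go to q, push V → (q, 031110303121, VV$)
  read 0, top V: go to r, push VV → (r, 31110303121, VVV$)
  read 3, top V: go to q, push ε → (q, 1110303121, VV$)
  read 1, top V: go to q, push V → (q, 110303121, VV$)
  read 1, top V: go to q, push V → (q, 10303121, VV$)
  read 1, top V: go to q, push V → (q, 0303121, VV$)
  read 0, top V: go to r, push VV → (r, 303121, VVV$)
  read 3, top V: go to q, push ε → (q, 03121, VV$)
  read 0, top V: go to r, push VV → (r, 3121, VVV$)
  read 3, top V: go to q, push ε → (q, 121, VV$)
  read 1, top V: go to q, push V → (q, 21, VV$)
  read 2, top V: go to q, push ε → (q, 1, V$)
  read 1, top V: go to q, push V → (q, ε, V$)
All input consumed in state q with stack V$.

V$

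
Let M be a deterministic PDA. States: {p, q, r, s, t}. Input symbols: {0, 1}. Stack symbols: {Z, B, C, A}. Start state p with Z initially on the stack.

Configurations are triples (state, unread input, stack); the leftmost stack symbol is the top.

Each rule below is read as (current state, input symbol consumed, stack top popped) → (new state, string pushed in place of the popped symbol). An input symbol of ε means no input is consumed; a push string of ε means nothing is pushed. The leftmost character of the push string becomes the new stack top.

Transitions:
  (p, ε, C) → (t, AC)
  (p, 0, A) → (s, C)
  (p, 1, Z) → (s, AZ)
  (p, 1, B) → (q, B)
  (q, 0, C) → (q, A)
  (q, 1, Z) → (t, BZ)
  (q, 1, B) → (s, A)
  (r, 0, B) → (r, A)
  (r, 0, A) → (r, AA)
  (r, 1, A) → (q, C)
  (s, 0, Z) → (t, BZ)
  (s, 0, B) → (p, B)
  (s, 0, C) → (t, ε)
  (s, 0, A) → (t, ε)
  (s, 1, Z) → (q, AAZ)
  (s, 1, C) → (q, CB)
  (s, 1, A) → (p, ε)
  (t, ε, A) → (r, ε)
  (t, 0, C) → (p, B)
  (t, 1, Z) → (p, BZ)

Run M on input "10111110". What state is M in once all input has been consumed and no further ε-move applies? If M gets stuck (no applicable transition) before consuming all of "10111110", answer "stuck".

t

(p, 10111110, Z) ⊢ (s, 0111110, AZ) ⊢ (t, 111110, Z) ⊢ (p, 11110, BZ) ⊢ (q, 1110, BZ) ⊢ (s, 110, AZ) ⊢ (p, 10, Z) ⊢ (s, 0, AZ) ⊢ (t, ε, Z)
All input consumed; M is in state t.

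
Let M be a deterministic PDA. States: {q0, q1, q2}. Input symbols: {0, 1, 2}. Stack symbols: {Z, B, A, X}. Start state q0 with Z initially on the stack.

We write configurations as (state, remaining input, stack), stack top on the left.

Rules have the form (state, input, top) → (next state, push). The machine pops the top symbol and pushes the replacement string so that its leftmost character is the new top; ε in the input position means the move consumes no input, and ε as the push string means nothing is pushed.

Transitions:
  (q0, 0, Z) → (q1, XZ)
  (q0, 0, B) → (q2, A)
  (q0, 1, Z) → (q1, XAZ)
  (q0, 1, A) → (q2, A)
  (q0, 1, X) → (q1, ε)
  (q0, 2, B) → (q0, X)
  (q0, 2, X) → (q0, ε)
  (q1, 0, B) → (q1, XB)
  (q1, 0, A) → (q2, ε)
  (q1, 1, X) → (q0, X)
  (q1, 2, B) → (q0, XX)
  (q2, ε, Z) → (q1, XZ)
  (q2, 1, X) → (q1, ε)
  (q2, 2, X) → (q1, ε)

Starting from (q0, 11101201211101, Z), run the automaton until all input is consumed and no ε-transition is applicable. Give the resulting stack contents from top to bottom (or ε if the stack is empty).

(q0, 11101201211101, Z) ⊢ (q1, 1101201211101, XAZ) ⊢ (q0, 101201211101, XAZ) ⊢ (q1, 01201211101, AZ) ⊢ (q2, 1201211101, Z) ⊢ (q1, 1201211101, XZ) ⊢ (q0, 201211101, XZ) ⊢ (q0, 01211101, Z) ⊢ (q1, 1211101, XZ) ⊢ (q0, 211101, XZ) ⊢ (q0, 11101, Z) ⊢ (q1, 1101, XAZ) ⊢ (q0, 101, XAZ) ⊢ (q1, 01, AZ) ⊢ (q2, 1, Z) ⊢ (q1, 1, XZ) ⊢ (q0, ε, XZ)
All input consumed in state q0 with stack XZ.

XZ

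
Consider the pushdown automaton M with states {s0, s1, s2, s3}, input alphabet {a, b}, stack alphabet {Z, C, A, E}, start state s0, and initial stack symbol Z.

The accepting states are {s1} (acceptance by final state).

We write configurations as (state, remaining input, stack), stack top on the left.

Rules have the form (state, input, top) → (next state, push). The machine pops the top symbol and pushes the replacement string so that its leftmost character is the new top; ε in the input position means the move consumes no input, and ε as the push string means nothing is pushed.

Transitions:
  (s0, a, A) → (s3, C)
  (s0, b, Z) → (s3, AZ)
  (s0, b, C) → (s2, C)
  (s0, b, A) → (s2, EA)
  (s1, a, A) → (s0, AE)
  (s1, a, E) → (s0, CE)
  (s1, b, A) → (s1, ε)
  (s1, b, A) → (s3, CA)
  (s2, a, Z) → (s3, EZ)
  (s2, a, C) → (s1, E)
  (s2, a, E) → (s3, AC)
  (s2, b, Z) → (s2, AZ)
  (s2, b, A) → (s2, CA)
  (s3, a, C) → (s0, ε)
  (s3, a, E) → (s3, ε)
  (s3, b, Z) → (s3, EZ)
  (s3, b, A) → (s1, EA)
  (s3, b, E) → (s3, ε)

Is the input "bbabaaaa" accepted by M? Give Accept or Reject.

No computation consumes all input and reaches a final state.

Reject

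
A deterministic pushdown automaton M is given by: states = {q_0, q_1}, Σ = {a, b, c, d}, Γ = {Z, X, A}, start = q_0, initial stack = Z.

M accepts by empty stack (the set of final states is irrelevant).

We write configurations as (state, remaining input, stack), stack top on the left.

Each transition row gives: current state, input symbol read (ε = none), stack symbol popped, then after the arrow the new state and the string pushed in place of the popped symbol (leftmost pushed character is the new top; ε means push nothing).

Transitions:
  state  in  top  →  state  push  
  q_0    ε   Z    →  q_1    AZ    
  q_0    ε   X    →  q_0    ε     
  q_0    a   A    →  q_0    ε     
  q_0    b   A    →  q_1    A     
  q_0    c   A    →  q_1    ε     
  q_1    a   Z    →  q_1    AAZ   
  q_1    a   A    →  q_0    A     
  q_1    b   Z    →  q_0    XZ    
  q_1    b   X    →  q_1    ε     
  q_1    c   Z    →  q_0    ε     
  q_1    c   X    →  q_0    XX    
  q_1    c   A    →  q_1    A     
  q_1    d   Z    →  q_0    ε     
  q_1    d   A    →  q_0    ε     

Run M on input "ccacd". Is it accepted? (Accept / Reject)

Accept

(q_0, ccacd, Z)
  ε-move, top Z: go to q_1, push AZ → (q_1, ccacd, AZ)
  read c, top A: go to q_1, push A → (q_1, cacd, AZ)
  read c, top A: go to q_1, push A → (q_1, acd, AZ)
  read a, top A: go to q_0, push A → (q_0, cd, AZ)
  read c, top A: go to q_1, push ε → (q_1, d, Z)
  read d, top Z: go to q_0, push ε → (q_0, ε, ε)
All input consumed and the stack is empty.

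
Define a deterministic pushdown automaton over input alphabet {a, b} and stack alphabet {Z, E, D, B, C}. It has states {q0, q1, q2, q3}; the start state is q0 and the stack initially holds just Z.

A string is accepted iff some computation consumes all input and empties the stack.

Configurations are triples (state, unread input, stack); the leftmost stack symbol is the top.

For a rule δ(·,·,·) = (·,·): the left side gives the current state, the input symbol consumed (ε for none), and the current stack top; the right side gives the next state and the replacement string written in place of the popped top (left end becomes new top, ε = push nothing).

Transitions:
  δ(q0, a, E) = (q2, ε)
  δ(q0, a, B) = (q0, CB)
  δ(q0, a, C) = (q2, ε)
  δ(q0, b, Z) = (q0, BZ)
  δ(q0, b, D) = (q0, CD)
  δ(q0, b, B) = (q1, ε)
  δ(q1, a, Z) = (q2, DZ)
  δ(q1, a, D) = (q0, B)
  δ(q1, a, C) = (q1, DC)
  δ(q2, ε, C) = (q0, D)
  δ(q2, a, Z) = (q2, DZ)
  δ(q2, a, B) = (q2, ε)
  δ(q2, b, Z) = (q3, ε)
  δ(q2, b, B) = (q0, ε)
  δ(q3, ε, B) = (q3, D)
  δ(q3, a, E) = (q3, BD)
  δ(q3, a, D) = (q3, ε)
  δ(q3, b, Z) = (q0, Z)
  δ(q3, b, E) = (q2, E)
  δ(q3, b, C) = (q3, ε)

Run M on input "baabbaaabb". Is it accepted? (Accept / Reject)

Reject

(q0, baabbaaabb, Z) ⊢ (q0, aabbaaabb, BZ) ⊢ (q0, abbaaabb, CBZ) ⊢ (q2, bbaaabb, BZ) ⊢ (q0, baaabb, Z) ⊢ (q0, aaabb, BZ) ⊢ (q0, aabb, CBZ) ⊢ (q2, abb, BZ) ⊢ (q2, bb, Z) ⊢ (q3, b, ε)
No transition applies at (q3, b, ε); input not fully consumed.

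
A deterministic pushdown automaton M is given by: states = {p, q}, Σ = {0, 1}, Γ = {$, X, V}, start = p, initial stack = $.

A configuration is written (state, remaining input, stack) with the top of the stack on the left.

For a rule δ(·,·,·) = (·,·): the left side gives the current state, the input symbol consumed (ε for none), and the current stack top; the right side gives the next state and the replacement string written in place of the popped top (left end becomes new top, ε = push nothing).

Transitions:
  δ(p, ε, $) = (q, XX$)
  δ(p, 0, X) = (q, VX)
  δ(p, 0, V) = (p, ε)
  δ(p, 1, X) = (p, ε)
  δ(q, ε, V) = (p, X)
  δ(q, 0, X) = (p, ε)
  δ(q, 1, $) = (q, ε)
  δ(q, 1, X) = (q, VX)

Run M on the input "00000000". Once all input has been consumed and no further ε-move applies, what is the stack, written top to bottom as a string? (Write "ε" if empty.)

(p, 00000000, $) ⊢ (q, 00000000, XX$) ⊢ (p, 0000000, X$) ⊢ (q, 000000, VX$) ⊢ (p, 000000, XX$) ⊢ (q, 00000, VXX$) ⊢ (p, 00000, XXX$) ⊢ (q, 0000, VXXX$) ⊢ (p, 0000, XXXX$) ⊢ (q, 000, VXXXX$) ⊢ (p, 000, XXXXX$) ⊢ (q, 00, VXXXXX$) ⊢ (p, 00, XXXXXX$) ⊢ (q, 0, VXXXXXX$) ⊢ (p, 0, XXXXXXX$) ⊢ (q, ε, VXXXXXXX$) ⊢ (p, ε, XXXXXXXX$)
All input consumed in state p with stack XXXXXXXX$.

XXXXXXXX$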